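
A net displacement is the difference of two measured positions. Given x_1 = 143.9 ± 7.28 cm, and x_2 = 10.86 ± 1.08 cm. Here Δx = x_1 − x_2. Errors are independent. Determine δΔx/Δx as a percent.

5.53%

Δx is a linear combination, so absolute uncertainties add in quadrature:
  (δx_1)² = 53.0;  (δx_2)² = 1.17
δΔx = √(54.2) = 7.36 cm
Δx = 133.0 cm, so δΔx/Δx = 7.36/133.0 = 0.0553.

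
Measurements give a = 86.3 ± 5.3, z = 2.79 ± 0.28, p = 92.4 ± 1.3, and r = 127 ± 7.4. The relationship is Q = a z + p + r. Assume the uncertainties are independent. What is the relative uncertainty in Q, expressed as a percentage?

6.37%

Let w = a·z = 241. δw/w = √((1·δa/a)² + (1·δz/z)²) = √(0.00377 + 0.0101) = 0.118, so δw = 28.3.
Q = w + p + r: δQ = √(δw² + δp² + δr²) = √(803 + 1.69 + 54.8) = 29.3
Q = 460, so δQ/Q = 29.3/460 = 0.0637.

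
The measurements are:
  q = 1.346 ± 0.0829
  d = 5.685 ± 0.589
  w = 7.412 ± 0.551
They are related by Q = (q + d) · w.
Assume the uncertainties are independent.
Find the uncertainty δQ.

5.87

Let u = q + d = 7.031. δu = √(δq² + δd²) = √(0.00687 + 0.347) = 0.595, so δu/u = 0.0846.
Q is then a monomial in u, w:
δQ/Q = √((δu/u)² + (1·δw/w)²) = √(0.00716 + 0.00553) = 0.113
Q = 52.11, so δQ = 0.113 × 52.11 = 5.87.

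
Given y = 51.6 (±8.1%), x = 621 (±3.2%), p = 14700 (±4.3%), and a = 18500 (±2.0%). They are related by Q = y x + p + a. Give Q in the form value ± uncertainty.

65200 ± 2890

Let w = y·x = 32000. δw/w = √((1·δy/y)² + (1·δx/x)²) = √(0.00656 + 0.00102) = 0.0871, so δw = 2790.
Q = w + p + a: δQ = √(δw² + δp² + δa²) = √(7.79e+06 + 4e+05 + 1.37e+05) = 2890
Q = 65200.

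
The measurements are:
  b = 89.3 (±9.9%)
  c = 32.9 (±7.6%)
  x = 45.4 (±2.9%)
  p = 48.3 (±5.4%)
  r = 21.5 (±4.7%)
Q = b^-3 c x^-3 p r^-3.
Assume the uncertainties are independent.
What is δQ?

8.46e-13

Products/powers → add relative errors in quadrature, weighted by exponent:
  (-3·δb/b)² = (-3×0.0990)² = 0.0882;  (1·δc/c)² = (1×0.0760)² = 0.00578;  (-3·δx/x)² = (-3×0.0290)² = 0.00757;  (1·δp/p)² = (1×0.0540)² = 0.00292;  (-3·δr/r)² = (-3×0.0470)² = 0.0199
δQ/Q = √(0.124) = 0.353
Q = 2.4e-12, so δQ = 0.353 × 2.4e-12 = 8.46e-13.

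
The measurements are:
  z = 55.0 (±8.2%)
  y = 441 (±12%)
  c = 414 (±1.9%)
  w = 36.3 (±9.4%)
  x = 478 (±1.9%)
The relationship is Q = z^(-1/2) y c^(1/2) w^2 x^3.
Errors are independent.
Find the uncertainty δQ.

Products/powers → add relative errors in quadrature, weighted by exponent:
  (−½·δz/z)² = (-0.5×0.0820)² = 0.00168;  (1·δy/y)² = (1×0.120)² = 0.0144;  (½·δc/c)² = (0.5×0.0190)² = 9.02e-05;  (2·δw/w)² = (2×0.0940)² = 0.0353;  (3·δx/x)² = (3×0.0190)² = 0.00325
δQ/Q = √(0.0548) = 0.234
Q = 1.74e+14, so δQ = 0.234 × 1.74e+14 = 4.07e+13.

4.07e+13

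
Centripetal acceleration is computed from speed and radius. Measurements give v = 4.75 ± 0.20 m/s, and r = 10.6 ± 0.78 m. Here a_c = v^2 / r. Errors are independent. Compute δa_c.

Relative error in a monomial: (δa_c/a_c)² = Σ (nᵢ · δxᵢ/xᵢ)².
  (2·δv/v)² = (2×0.0421)² = 0.00709;  (-1·δr/r)² = (-1×0.0736)² = 0.00541
δa_c/a_c = √(0.0125) = 0.112
a_c = 2.13 m/s^2, so δa_c = 0.112 × 2.13 = 0.238 m/s^2.

0.238 m/s^2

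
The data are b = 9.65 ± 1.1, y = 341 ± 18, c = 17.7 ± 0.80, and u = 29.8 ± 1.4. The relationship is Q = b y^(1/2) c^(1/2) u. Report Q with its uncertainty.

22300 ± 2860

Relative error in a monomial: (δQ/Q)² = Σ (nᵢ · δxᵢ/xᵢ)².
  (1·δb/b)² = (1×0.114)² = 0.0130;  (½·δy/y)² = (0.5×0.0528)² = 0.000697;  (½·δc/c)² = (0.5×0.0452)² = 0.000511;  (1·δu/u)² = (1×0.0470)² = 0.00221
δQ/Q = √(0.0164) = 0.128
Q = 22300, so δQ = 0.128 × 22300 = 2860.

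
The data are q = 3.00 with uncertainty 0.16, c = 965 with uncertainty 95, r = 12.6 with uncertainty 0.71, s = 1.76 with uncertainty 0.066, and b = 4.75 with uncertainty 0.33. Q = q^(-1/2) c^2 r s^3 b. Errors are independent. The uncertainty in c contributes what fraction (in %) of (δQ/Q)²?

(δQ/Q)² = (−½·δq/q)² + (2·δc/c)² + (1·δr/r)² + (3·δs/s)² + (1·δb/b)²
  q term: (-0.5×0.0533)² = 0.000711
  c term: (2×0.0984)² = 0.0388
  r term: (1×0.0563)² = 0.00318
  s term: (3×0.0375)² = 0.0127
  b term: (1×0.0695)² = 0.00483
Total = 0.0601. Share from c = 0.0388/0.0601 = 0.645.

64.5%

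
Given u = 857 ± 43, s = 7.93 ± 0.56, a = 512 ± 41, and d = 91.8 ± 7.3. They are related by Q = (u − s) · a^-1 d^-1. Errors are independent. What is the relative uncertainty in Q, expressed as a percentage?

Let w = u − s = 849. δw = √(δu² + δs²) = √(1850 + 0.314) = 43.0, so δw/w = 0.0506.
Q is then a monomial in w, a, d:
δQ/Q = √((δw/w)² + (-1·δa/a)² + (-1·δd/d)²) = √(0.00257 + 0.00641 + 0.00632) = 0.124

12.4%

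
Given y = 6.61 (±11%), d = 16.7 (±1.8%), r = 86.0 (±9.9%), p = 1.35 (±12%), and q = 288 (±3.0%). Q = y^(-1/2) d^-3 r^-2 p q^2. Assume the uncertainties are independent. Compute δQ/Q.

Products/powers → add relative errors in quadrature, weighted by exponent:
  (−½·δy/y)² = (-0.5×0.110)² = 0.00302;  (-3·δd/d)² = (-3×0.0180)² = 0.00292;  (-2·δr/r)² = (-2×0.0990)² = 0.0392;  (1·δp/p)² = (1×0.120)² = 0.0144;  (2·δq/q)² = (2×0.0300)² = 0.00360
δQ/Q = √(0.0631) = 0.251

0.251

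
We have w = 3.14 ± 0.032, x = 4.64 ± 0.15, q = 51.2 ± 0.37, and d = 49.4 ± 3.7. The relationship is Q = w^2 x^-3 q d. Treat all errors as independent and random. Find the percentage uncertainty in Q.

Each factor contributes (exponent × relative error)² to (δQ/Q)²:
  (2·δw/w)² = (2×0.0102)² = 0.000415;  (-3·δx/x)² = (-3×0.0323)² = 0.00941;  (1·δq/q)² = (1×0.00723)² = 5.22e-05;  (1·δd/d)² = (1×0.0749)² = 0.00561
δQ/Q = √(0.0155) = 0.124

12.4%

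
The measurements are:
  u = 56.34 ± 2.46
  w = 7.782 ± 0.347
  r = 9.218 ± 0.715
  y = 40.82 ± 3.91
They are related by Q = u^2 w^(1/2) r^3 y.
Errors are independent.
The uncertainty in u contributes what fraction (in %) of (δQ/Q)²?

(δQ/Q)² = (2·δu/u)² + (½·δw/w)² + (3·δr/r)² + (1·δy/y)²
  u term: (2×0.0437)² = 0.00763
  w term: (0.5×0.0446)² = 0.000497
  r term: (3×0.0776)² = 0.0541
  y term: (1×0.0958)² = 0.00918
Total = 0.0714. Share from u = 0.00763/0.0714 = 0.107.

10.7%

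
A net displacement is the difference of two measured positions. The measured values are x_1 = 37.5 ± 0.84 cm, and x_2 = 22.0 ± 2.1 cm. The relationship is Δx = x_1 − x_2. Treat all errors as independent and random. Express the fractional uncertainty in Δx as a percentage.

For a sum/difference, combine absolute errors in quadrature:
  (δx_1)² = 0.706;  (δx_2)² = 4.41
δΔx = √(5.12) = 2.26 cm
Δx = 15.5 cm, so δΔx/Δx = 2.26/15.5 = 0.146.

14.6%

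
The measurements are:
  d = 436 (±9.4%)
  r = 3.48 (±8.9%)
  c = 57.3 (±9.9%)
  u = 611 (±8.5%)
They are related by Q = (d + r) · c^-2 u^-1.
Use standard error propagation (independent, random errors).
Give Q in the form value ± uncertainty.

(2.19 ± 0.514) × 10^-4

Let w = d + r = 439. δw = √(δd² + δr²) = √(1680 + 0.0959) = 41.0, so δw/w = 0.0933.
Q is then a monomial in w, c, u:
δQ/Q = √((δw/w)² + (-2·δc/c)² + (-1·δu/u)²) = √(0.00870 + 0.0392 + 0.00723) = 0.235
Q = 0.000219, so δQ = 0.235 × 0.000219 = 5.14e-05.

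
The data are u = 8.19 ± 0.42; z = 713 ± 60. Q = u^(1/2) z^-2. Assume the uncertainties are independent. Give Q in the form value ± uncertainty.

(5.63 ± 0.958) × 10^-6

Since Q is a product/quotient, work with relative uncertainties:
  (½·δu/u)² = (0.5×0.0513)² = 0.000657;  (-2·δz/z)² = (-2×0.0842)² = 0.0283
δQ/Q = √(0.0290) = 0.170
Q = 5.63e-06, so δQ = 0.170 × 5.63e-06 = 9.58e-07.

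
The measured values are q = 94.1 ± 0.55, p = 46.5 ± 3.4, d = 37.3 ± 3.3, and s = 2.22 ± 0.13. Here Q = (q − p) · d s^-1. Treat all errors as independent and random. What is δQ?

103

Let u = q − p = 47.6. δu = √(δq² + δp²) = √(0.303 + 11.6) = 3.44, so δu/u = 0.0724.
Q is then a monomial in u, d, s:
δQ/Q = √((δu/u)² + (1·δd/d)² + (-1·δs/s)²) = √(0.00524 + 0.00783 + 0.00343) = 0.128
Q = 800, so δQ = 0.128 × 800 = 103.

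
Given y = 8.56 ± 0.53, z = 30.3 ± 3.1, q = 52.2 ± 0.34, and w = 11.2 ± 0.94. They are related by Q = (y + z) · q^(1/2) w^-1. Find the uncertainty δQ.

2.92

Let u = y + z = 38.9. δu = √(δy² + δz²) = √(0.281 + 9.61) = 3.14, so δu/u = 0.0809.
Q is then a monomial in u, q, w:
δQ/Q = √((δu/u)² + (½·δq/q)² + (-1·δw/w)²) = √(0.00655 + 1.06e-05 + 0.00704) = 0.117
Q = 25.1, so δQ = 0.117 × 25.1 = 2.92.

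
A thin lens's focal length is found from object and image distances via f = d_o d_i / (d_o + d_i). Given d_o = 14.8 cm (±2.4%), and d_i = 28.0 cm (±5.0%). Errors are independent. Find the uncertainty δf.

0.226 cm

∂f/∂d_o = (d_i/(d_o+d_i))² = 0.428;  ∂f/∂d_i = (d_o/(d_o+d_i))² = 0.120
δf = √((∂f/∂d_o · δd_o)² + (∂f/∂d_i · δd_i)²) = √(0.0231 + 0.0280) = 0.226 cm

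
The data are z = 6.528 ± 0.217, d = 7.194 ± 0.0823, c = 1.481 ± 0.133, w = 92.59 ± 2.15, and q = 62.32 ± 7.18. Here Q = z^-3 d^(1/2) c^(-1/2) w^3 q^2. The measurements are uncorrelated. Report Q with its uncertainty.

Q is a product of powers, so relative uncertainties combine in quadrature:
  (-3·δz/z)² = (-3×0.0332)² = 0.00994;  (½·δd/d)² = (0.5×0.0114)² = 3.27e-05;  (−½·δc/c)² = (-0.5×0.0898)² = 0.00202;  (3·δw/w)² = (3×0.0232)² = 0.00485;  (2·δq/q)² = (2×0.115)² = 0.0531
δQ/Q = √(0.0699) = 0.264
Q = 2.442e+07, so δQ = 0.264 × 2.442e+07 = 6.46e+06.

(2.442 ± 0.646) × 10^7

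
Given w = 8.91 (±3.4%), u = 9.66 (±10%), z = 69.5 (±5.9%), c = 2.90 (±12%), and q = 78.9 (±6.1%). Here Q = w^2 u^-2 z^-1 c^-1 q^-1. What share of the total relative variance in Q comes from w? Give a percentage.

(δQ/Q)² = (2·δw/w)² + (-2·δu/u)² + (-1·δz/z)² + (-1·δc/c)² + (-1·δq/q)²
  w term: (2×0.0340)² = 0.00462
  u term: (-2×0.100)² = 0.0400
  z term: (-1×0.0590)² = 0.00348
  c term: (-1×0.120)² = 0.0144
  q term: (-1×0.0610)² = 0.00372
Total = 0.0662. Share from w = 0.00462/0.0662 = 0.0698.

6.98%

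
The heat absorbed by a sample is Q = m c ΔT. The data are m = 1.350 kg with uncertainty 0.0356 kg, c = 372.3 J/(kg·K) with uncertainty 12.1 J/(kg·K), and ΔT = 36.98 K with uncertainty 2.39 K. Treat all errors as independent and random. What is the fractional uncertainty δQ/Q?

0.0770

Q is a product of powers, so relative uncertainties combine in quadrature:
  (1·δm/m)² = (1×0.0264)² = 0.000695;  (1·δc/c)² = (1×0.0325)² = 0.00106;  (1·δΔT/ΔT)² = (1×0.0646)² = 0.00418
δQ/Q = √(0.00593) = 0.0770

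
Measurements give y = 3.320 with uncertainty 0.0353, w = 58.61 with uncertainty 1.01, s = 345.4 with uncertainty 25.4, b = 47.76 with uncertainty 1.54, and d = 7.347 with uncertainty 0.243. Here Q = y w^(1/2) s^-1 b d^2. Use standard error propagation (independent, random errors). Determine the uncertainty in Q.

19.9

Products/powers → add relative errors in quadrature, weighted by exponent:
  (1·δy/y)² = (1×0.0106)² = 0.000113;  (½·δw/w)² = (0.5×0.0172)² = 7.42e-05;  (-1·δs/s)² = (-1×0.0735)² = 0.00541;  (1·δb/b)² = (1×0.0322)² = 0.00104;  (2·δd/d)² = (2×0.0331)² = 0.00438
δQ/Q = √(0.0110) = 0.105
Q = 189.7, so δQ = 0.105 × 189.7 = 19.9.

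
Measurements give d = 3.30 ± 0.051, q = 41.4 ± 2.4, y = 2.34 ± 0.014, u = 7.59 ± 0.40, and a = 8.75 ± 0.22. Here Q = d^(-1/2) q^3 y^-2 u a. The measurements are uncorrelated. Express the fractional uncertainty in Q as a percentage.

Since Q is a product/quotient, work with relative uncertainties:
  (−½·δd/d)² = (-0.5×0.0155)² = 5.97e-05;  (3·δq/q)² = (3×0.0580)² = 0.0302;  (-2·δy/y)² = (-2×0.00598)² = 0.000143;  (1·δu/u)² = (1×0.0527)² = 0.00278;  (1·δa/a)² = (1×0.0251)² = 0.000632
δQ/Q = √(0.0339) = 0.184

18.4%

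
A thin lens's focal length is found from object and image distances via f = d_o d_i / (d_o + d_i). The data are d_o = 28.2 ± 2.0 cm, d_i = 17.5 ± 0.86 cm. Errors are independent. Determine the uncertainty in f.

0.440 cm

∂f/∂d_o = (d_i/(d_o+d_i))² = 0.147;  ∂f/∂d_i = (d_o/(d_o+d_i))² = 0.381
δf = √((∂f/∂d_o · δd_o)² + (∂f/∂d_i · δd_i)²) = √(0.0860 + 0.107) = 0.440 cm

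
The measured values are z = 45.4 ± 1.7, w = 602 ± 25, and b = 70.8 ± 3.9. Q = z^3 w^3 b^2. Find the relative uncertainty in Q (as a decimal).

Q is a product of powers, so relative uncertainties combine in quadrature:
  (3·δz/z)² = (3×0.0374)² = 0.0126;  (3·δw/w)² = (3×0.0415)² = 0.0155;  (2·δb/b)² = (2×0.0551)² = 0.0121
δQ/Q = √(0.0403) = 0.201

0.201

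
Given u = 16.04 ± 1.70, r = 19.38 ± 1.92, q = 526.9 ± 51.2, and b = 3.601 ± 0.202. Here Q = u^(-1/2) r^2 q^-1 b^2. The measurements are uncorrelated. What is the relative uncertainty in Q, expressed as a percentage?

Relative error in a monomial: (δQ/Q)² = Σ (nᵢ · δxᵢ/xᵢ)².
  (−½·δu/u)² = (-0.5×0.106)² = 0.00281;  (2·δr/r)² = (2×0.0991)² = 0.0393;  (-1·δq/q)² = (-1×0.0972)² = 0.00944;  (2·δb/b)² = (2×0.0561)² = 0.0126
δQ/Q = √(0.0641) = 0.253

25.3%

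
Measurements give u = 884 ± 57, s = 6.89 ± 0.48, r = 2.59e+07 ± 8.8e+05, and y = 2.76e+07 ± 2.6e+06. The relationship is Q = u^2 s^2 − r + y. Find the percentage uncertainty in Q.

Let p = u^2·s^2 = 3.71e+07. δp/p = √((2·δu/u)² + (2·δs/s)²) = √(0.0166 + 0.0194) = 0.190, so δp = 7.04e+06.
Q = p − r + y: δQ = √(δp² + δr² + δy²) = √(4.96e+13 + 7.74e+11 + 6.76e+12) = 7.56e+06
Q = 3.88e+07, so δQ/Q = 7.56e+06/3.88e+07 = 0.195.

19.5%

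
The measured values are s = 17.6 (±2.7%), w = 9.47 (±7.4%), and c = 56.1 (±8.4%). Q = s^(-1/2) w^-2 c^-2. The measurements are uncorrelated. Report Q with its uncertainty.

Since Q is a product/quotient, work with relative uncertainties:
  (−½·δs/s)² = (-0.5×0.0270)² = 0.000182;  (-2·δw/w)² = (-2×0.0740)² = 0.0219;  (-2·δc/c)² = (-2×0.0840)² = 0.0282
δQ/Q = √(0.0503) = 0.224
Q = 8.45e-07, so δQ = 0.224 × 8.45e-07 = 1.89e-07.

(8.45 ± 1.89) × 10^-7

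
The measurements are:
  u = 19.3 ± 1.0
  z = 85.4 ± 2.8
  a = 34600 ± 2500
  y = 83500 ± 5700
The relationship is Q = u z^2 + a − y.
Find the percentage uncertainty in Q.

Let p = u·z^2 = 1.41e+05. δp/p = √((1·δu/u)² + (2·δz/z)²) = √(0.00268 + 0.00430) = 0.0836, so δp = 11800.
Q = p + a − y: δQ = √(δp² + δa² + δy²) = √(1.38e+08 + 6.25e+06 + 3.25e+07) = 13300
Q = 91900, so δQ/Q = 13300/91900 = 0.145.

14.5%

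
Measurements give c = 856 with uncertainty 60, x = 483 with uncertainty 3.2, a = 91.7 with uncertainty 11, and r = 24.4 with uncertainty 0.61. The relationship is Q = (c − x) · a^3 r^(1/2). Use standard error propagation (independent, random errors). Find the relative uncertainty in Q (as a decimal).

0.394

Let u = c − x = 373. δu = √(δc² + δx²) = √(3600 + 10.2) = 60.1, so δu/u = 0.161.
Q is then a monomial in u, a, r:
δQ/Q = √((δu/u)² + (3·δa/a)² + (½·δr/r)²) = √(0.0259 + 0.130 + 0.000156) = 0.394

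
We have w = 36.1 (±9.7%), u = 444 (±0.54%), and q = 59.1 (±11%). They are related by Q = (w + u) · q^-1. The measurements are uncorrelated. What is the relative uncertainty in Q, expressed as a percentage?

11.0%

Let h = w + u = 480. δh = √(δw² + δu²) = √(12.3 + 5.75) = 4.24, so δh/h = 0.00884.
Q is then a monomial in h, q:
δQ/Q = √((δh/h)² + (-1·δq/q)²) = √(7.81e-05 + 0.0121) = 0.110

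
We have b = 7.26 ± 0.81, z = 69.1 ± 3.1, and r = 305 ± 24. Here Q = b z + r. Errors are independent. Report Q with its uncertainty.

807 ± 64.9

Let p = b·z = 502. δp/p = √((1·δb/b)² + (1·δz/z)²) = √(0.0124 + 0.00201) = 0.120, so δp = 60.3.
Q = p + r: δQ = √(δp² + δr²) = √(3640 + 576) = 64.9
Q = 807.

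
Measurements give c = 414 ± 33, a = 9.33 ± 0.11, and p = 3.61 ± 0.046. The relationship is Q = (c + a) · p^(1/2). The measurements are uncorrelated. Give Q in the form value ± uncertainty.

Let u = c + a = 423. δu = √(δc² + δa²) = √(1090 + 0.0121) = 33.0, so δu/u = 0.0780.
Q is then a monomial in u, p:
δQ/Q = √((δu/u)² + (½·δp/p)²) = √(0.00608 + 4.06e-05) = 0.0782
Q = 804, so δQ = 0.0782 × 804 = 62.9.

804 ± 62.9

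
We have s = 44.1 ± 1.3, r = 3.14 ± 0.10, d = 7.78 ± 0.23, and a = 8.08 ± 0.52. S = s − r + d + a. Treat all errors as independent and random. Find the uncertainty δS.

1.42

Sums and differences: (δS)² = Σ (cᵢ δxᵢ)².
  (δs)² = 1.69;  (δr)² = 0.0100;  (δd)² = 0.0529;  (δa)² = 0.270
δS = √(2.02) = 1.42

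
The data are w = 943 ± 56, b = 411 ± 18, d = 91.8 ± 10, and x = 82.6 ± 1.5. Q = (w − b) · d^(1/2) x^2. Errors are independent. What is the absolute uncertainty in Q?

Let u = w − b = 532. δu = √(δw² + δb²) = √(3140 + 324) = 58.8, so δu/u = 0.111.
Q is then a monomial in u, d, x:
δQ/Q = √((δu/u)² + (½·δd/d)² + (2·δx/x)²) = √(0.0122 + 0.00297 + 0.00132) = 0.128
Q = 3.48e+07, so δQ = 0.128 × 3.48e+07 = 4.47e+06.

4.47e+06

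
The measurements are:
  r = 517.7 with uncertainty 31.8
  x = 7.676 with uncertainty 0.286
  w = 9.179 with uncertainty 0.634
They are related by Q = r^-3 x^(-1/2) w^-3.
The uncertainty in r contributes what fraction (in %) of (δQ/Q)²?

(δQ/Q)² = (-3·δr/r)² + (−½·δx/x)² + (-3·δw/w)²
  r term: (-3×0.0614)² = 0.0340
  x term: (-0.5×0.0373)² = 0.000347
  w term: (-3×0.0691)² = 0.0429
Total = 0.0772. Share from r = 0.0340/0.0772 = 0.440.

44.0%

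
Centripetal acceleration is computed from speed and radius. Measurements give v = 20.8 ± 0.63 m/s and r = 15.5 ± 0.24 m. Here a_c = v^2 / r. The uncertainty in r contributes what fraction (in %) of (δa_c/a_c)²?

6.13%

(δa_c/a_c)² = (2·δv/v)² + (-1·δr/r)²
  v term: (2×0.0303)² = 0.00367
  r term: (-1×0.0155)² = 0.000240
Total = 0.00391. Share from r = 0.000240/0.00391 = 0.0613.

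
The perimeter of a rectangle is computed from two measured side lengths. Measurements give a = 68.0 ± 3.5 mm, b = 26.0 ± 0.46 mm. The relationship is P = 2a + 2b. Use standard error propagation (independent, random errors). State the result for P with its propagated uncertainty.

P is a linear combination, so absolute uncertainties add in quadrature:
  (2·δa)² = 49.0;  (2·δb)² = 0.846
δP = √(49.8) = 7.06 mm
P = 188 mm.

188 ± 7.06 mm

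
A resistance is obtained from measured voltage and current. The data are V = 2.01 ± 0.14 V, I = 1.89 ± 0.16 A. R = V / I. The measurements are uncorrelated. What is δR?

Each factor contributes (exponent × relative error)² to (δR/R)²:
  (1·δV/V)² = (1×0.0697)² = 0.00485;  (-1·δI/I)² = (-1×0.0847)² = 0.00717
δR/R = √(0.0120) = 0.110
R = 1.06 Ω, so δR = 0.110 × 1.06 = 0.117 Ω.

0.117 Ω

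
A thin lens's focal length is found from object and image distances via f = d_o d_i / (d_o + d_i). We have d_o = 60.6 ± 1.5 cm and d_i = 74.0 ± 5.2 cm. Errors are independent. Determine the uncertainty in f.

∂f/∂d_o = (d_i/(d_o+d_i))² = 0.302;  ∂f/∂d_i = (d_o/(d_o+d_i))² = 0.203
δf = √((∂f/∂d_o · δd_o)² + (∂f/∂d_i · δd_i)²) = √(0.206 + 1.11) = 1.15 cm

1.15 cm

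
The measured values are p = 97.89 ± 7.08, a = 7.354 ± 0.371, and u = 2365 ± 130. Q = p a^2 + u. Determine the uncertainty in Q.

670

Let w = p·a^2 = 5294. δw/w = √((1·δp/p)² + (2·δa/a)²) = √(0.00523 + 0.0102) = 0.124, so δw = 657.
Q = w + u: δQ = √(δw² + δu²) = √(4.32e+05 + 16900) = 670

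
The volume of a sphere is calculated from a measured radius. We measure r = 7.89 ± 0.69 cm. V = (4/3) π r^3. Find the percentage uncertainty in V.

26.2%

Each factor contributes (exponent × relative error)² to (δV/V)²:
  (3·δr/r)² = (3×0.0875)² = 0.0688
δV/V = √(0.0688) = 0.262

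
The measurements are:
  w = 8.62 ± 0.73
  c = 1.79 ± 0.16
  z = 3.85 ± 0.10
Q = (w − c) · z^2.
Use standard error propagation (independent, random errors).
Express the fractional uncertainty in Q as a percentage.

12.1%

Let u = w − c = 6.83. δu = √(δw² + δc²) = √(0.533 + 0.0256) = 0.747, so δu/u = 0.109.
Q is then a monomial in u, z:
δQ/Q = √((δu/u)² + (2·δz/z)²) = √(0.0120 + 0.00270) = 0.121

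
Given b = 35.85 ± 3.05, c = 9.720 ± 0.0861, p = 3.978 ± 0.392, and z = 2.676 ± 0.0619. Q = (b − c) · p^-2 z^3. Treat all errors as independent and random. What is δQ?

Let u = b − c = 26.13. δu = √(δb² + δc²) = √(9.30 + 0.00741) = 3.05, so δu/u = 0.117.
Q is then a monomial in u, p, z:
δQ/Q = √((δu/u)² + (-2·δp/p)² + (3·δz/z)²) = √(0.0136 + 0.0388 + 0.00482) = 0.239
Q = 31.64, so δQ = 0.239 × 31.64 = 7.57.

7.57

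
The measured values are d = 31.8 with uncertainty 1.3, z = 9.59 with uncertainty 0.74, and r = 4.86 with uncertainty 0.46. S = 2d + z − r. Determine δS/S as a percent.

4.01%

Absolute uncertainties add in quadrature for a linear combination:
  (2·δd)² = 6.76;  (δz)² = 0.548;  (δr)² = 0.212
δS = √(7.52) = 2.74
S = 68.3, so δS/S = 2.74/68.3 = 0.0401.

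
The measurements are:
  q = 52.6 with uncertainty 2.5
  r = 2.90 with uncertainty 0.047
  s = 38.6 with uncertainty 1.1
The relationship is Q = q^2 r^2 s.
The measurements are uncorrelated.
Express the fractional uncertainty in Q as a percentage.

10.4%

Each factor contributes (exponent × relative error)² to (δQ/Q)²:
  (2·δq/q)² = (2×0.0475)² = 0.00904;  (2·δr/r)² = (2×0.0162)² = 0.00105;  (1·δs/s)² = (1×0.0285)² = 0.000812
δQ/Q = √(0.0109) = 0.104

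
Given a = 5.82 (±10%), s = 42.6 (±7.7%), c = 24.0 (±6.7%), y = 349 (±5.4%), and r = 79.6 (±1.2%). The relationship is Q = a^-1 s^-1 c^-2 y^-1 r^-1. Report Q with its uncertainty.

(2.52 ± 0.484) × 10^-10

Products/powers → add relative errors in quadrature, weighted by exponent:
  (-1·δa/a)² = (-1×0.100)² = 0.0100;  (-1·δs/s)² = (-1×0.0770)² = 0.00593;  (-2·δc/c)² = (-2×0.0670)² = 0.0180;  (-1·δy/y)² = (-1×0.0540)² = 0.00292;  (-1·δr/r)² = (-1×0.0120)² = 0.000144
δQ/Q = √(0.0369) = 0.192
Q = 2.52e-10, so δQ = 0.192 × 2.52e-10 = 4.84e-11.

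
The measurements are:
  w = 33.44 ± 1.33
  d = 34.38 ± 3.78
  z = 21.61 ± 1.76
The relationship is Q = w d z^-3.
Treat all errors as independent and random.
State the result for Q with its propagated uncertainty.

0.1139 ± 0.0309

Products/powers → add relative errors in quadrature, weighted by exponent:
  (1·δw/w)² = (1×0.0398)² = 0.00158;  (1·δd/d)² = (1×0.110)² = 0.0121;  (-3·δz/z)² = (-3×0.0814)² = 0.0597
δQ/Q = √(0.0734) = 0.271
Q = 0.1139, so δQ = 0.271 × 0.1139 = 0.0309.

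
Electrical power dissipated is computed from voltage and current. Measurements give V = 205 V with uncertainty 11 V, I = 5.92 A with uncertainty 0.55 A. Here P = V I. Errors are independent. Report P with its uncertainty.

Since P is a product/quotient, work with relative uncertainties:
  (1·δV/V)² = (1×0.0537)² = 0.00288;  (1·δI/I)² = (1×0.0929)² = 0.00863
δP/P = √(0.0115) = 0.107
P = 1210 W, so δP = 0.107 × 1210 = 130 W.

1210 ± 130 W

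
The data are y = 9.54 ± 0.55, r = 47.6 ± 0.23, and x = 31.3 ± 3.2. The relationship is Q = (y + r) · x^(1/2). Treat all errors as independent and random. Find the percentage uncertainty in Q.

5.22%

Let u = y + r = 57.1. δu = √(δy² + δr²) = √(0.303 + 0.0529) = 0.596, so δu/u = 0.0104.
Q is then a monomial in u, x:
δQ/Q = √((δu/u)² + (½·δx/x)²) = √(0.000109 + 0.00261) = 0.0522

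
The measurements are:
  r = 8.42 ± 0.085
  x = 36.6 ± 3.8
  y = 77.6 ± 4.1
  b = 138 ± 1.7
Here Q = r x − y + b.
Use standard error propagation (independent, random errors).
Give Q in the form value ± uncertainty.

Let p = r·x = 308. δp/p = √((1·δr/r)² + (1·δx/x)²) = √(0.000102 + 0.0108) = 0.104, so δp = 32.1.
Q = p − y + b: δQ = √(δp² + δy² + δb²) = √(1030 + 16.8 + 2.89) = 32.5
Q = 369.

369 ± 32.5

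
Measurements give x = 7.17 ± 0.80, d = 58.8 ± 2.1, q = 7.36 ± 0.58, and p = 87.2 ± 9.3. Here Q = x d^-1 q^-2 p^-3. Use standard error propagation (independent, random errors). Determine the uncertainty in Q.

Since Q is a product/quotient, work with relative uncertainties:
  (1·δx/x)² = (1×0.112)² = 0.0124;  (-1·δd/d)² = (-1×0.0357)² = 0.00128;  (-2·δq/q)² = (-2×0.0788)² = 0.0248;  (-3·δp/p)² = (-3×0.107)² = 0.102
δQ/Q = √(0.141) = 0.375
Q = 3.39e-09, so δQ = 0.375 × 3.39e-09 = 1.27e-09.

1.27e-09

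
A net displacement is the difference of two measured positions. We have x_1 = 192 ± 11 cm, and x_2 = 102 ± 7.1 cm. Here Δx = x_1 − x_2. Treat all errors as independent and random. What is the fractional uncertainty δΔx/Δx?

Sums and differences: (δΔx)² = Σ (cᵢ δxᵢ)².
  (δx_1)² = 121;  (δx_2)² = 50.4
δΔx = √(171) = 13.1 cm
Δx = 90.0 cm, so δΔx/Δx = 13.1/90.0 = 0.145.

0.145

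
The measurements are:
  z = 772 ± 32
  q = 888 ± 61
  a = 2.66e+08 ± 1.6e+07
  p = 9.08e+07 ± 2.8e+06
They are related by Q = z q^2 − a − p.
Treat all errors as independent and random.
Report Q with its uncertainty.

(2.52 ± 0.889) × 10^8

Let w = z·q^2 = 6.09e+08. δw/w = √((1·δz/z)² + (2·δq/q)²) = √(0.00172 + 0.0189) = 0.144, so δw = 8.74e+07.
Q = w − a − p: δQ = √(δw² + δa² + δp²) = √(7.63e+15 + 2.56e+14 + 7.84e+12) = 8.89e+07
Q = 2.52e+08.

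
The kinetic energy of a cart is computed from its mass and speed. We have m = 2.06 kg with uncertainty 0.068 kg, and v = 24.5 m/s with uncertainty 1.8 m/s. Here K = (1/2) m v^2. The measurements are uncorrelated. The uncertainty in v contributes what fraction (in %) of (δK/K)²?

95.2%

(δK/K)² = (1·δm/m)² + (2·δv/v)²
  m term: (1×0.0330)² = 0.00109
  v term: (2×0.0735)² = 0.0216
Total = 0.0227. Share from v = 0.0216/0.0227 = 0.952.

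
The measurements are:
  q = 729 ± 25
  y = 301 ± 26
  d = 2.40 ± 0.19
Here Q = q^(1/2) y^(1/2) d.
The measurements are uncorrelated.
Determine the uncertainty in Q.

103

Products/powers → add relative errors in quadrature, weighted by exponent:
  (½·δq/q)² = (0.5×0.0343)² = 0.000294;  (½·δy/y)² = (0.5×0.0864)² = 0.00187;  (1·δd/d)² = (1×0.0792)² = 0.00627
δQ/Q = √(0.00843) = 0.0918
Q = 1120, so δQ = 0.0918 × 1120 = 103.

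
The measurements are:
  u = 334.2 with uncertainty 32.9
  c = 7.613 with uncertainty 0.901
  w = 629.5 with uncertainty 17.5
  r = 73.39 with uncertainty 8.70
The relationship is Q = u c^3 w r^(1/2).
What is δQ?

For a monomial Q ∝ u, c^3, w, r^(1/2), fractional errors add in quadrature:
  (1·δu/u)² = (1×0.0984)² = 0.00969;  (3·δc/c)² = (3×0.118)² = 0.126;  (1·δw/w)² = (1×0.0278)² = 0.000773;  (½·δr/r)² = (0.5×0.119)² = 0.00351
δQ/Q = √(0.140) = 0.374
Q = 7.952e+08, so δQ = 0.374 × 7.952e+08 = 2.98e+08.

2.98e+08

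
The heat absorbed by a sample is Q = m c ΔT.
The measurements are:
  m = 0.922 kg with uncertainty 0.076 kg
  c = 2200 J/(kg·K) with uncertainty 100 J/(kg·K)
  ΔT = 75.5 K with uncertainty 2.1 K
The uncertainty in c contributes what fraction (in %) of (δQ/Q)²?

21.4%

(δQ/Q)² = (1·δm/m)² + (1·δc/c)² + (1·δΔT/ΔT)²
  m term: (1×0.0824)² = 0.00679
  c term: (1×0.0455)² = 0.00207
  ΔT term: (1×0.0278)² = 0.000774
Total = 0.00963. Share from c = 0.00207/0.00963 = 0.214.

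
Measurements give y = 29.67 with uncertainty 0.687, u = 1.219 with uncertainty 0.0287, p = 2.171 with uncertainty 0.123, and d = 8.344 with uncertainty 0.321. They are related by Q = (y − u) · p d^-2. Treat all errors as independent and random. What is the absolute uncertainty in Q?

0.0874

Let w = y − u = 28.45. δw = √(δy² + δu²) = √(0.472 + 0.000824) = 0.688, so δw/w = 0.0242.
Q is then a monomial in w, p, d:
δQ/Q = √((δw/w)² + (1·δp/p)² + (-2·δd/d)²) = √(0.000584 + 0.00321 + 0.00592) = 0.0986
Q = 0.8872, so δQ = 0.0986 × 0.8872 = 0.0874.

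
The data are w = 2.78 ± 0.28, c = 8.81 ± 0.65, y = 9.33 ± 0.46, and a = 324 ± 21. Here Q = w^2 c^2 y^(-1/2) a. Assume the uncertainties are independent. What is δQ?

16500

Each factor contributes (exponent × relative error)² to (δQ/Q)²:
  (2·δw/w)² = (2×0.101)² = 0.0406;  (2·δc/c)² = (2×0.0738)² = 0.0218;  (−½·δy/y)² = (-0.5×0.0493)² = 0.000608;  (1·δa/a)² = (1×0.0648)² = 0.00420
δQ/Q = √(0.0672) = 0.259
Q = 63600, so δQ = 0.259 × 63600 = 16500.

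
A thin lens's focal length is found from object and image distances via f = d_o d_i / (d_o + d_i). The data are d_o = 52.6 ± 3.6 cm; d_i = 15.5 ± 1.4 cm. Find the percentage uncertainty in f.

∂f/∂d_o = (d_i/(d_o+d_i))² = 0.0518;  ∂f/∂d_i = (d_o/(d_o+d_i))² = 0.597
δf = √((∂f/∂d_o · δd_o)² + (∂f/∂d_i · δd_i)²) = √(0.0348 + 0.698) = 0.856 cm
f = 12.0 cm, so δf/f = 0.856/12.0 = 0.0715.

7.15%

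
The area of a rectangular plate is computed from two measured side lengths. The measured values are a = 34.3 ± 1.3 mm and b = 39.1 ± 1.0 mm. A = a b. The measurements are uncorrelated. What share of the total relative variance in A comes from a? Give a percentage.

(δA/A)² = (1·δa/a)² + (1·δb/b)²
  a term: (1×0.0379)² = 0.00144
  b term: (1×0.0256)² = 0.000654
Total = 0.00209. Share from a = 0.00144/0.00209 = 0.687.

68.7%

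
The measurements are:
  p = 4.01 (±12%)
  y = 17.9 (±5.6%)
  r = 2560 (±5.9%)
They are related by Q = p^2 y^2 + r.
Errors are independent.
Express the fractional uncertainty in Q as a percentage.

17.8%

Let w = p^2·y^2 = 5150. δw/w = √((2·δp/p)² + (2·δy/y)²) = √(0.0576 + 0.0125) = 0.265, so δw = 1360.
Q = w + r: δQ = √(δw² + δr²) = √(1.86e+06 + 22800) = 1370
Q = 7710, so δQ/Q = 1370/7710 = 0.178.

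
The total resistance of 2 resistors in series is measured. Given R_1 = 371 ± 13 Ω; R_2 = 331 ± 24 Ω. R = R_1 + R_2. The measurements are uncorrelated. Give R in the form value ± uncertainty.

Absolute uncertainties add in quadrature for a linear combination:
  (δR_1)² = 169;  (δR_2)² = 576
δR = √(745) = 27.3 Ω
R = 702 Ω.

702 ± 27.3 Ω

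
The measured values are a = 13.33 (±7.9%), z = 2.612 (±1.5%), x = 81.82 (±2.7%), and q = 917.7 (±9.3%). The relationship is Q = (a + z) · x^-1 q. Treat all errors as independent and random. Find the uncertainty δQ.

Let u = a + z = 15.94. δu = √(δa² + δz²) = √(1.11 + 0.00154) = 1.05, so δu/u = 0.0661.
Q is then a monomial in u, x, q:
δQ/Q = √((δu/u)² + (-1·δx/x)² + (1·δq/q)²) = √(0.00437 + 0.000729 + 0.00865) = 0.117
Q = 178.8, so δQ = 0.117 × 178.8 = 21.0.

21.0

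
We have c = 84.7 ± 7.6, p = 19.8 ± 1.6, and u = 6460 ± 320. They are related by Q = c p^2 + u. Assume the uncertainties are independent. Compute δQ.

Let w = c·p^2 = 33200. δw/w = √((1·δc/c)² + (2·δp/p)²) = √(0.00805 + 0.0261) = 0.185, so δw = 6140.
Q = w + u: δQ = √(δw² + δu²) = √(3.77e+07 + 1.02e+05) = 6150

6150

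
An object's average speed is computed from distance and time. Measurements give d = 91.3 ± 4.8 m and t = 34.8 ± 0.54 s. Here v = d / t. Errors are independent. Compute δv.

0.144 m/s

Each factor contributes (exponent × relative error)² to (δv/v)²:
  (1·δd/d)² = (1×0.0526)² = 0.00276;  (-1·δt/t)² = (-1×0.0155)² = 0.000241
δv/v = √(0.00300) = 0.0548
v = 2.62 m/s, so δv = 0.0548 × 2.62 = 0.144 m/s.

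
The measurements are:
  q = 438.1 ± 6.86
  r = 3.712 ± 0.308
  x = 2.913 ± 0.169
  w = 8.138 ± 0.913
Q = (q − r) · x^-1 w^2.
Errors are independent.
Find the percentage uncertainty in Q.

Let u = q − r = 434.4. δu = √(δq² + δr²) = √(47.1 + 0.0949) = 6.87, so δu/u = 0.0158.
Q is then a monomial in u, x, w:
δQ/Q = √((δu/u)² + (-1·δx/x)² + (2·δw/w)²) = √(0.000250 + 0.00337 + 0.0503) = 0.232

23.2%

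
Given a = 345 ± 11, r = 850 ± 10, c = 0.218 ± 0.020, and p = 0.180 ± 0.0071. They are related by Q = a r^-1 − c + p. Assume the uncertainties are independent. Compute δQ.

0.0253

Let w = a·r^-1 = 0.406. δw/w = √((1·δa/a)² + (-1·δr/r)²) = √(0.00102 + 0.000138) = 0.0340, so δw = 0.0138.
Q = w − c + p: δQ = √(δw² + δc² + δp²) = √(0.000190 + 0.000400 + 5.04e-05) = 0.0253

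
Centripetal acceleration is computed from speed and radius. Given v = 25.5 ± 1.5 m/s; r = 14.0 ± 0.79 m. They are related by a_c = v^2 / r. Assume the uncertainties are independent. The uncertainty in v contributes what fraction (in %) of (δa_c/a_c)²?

(δa_c/a_c)² = (2·δv/v)² + (-1·δr/r)²
  v term: (2×0.0588)² = 0.0138
  r term: (-1×0.0564)² = 0.00318
Total = 0.0170. Share from v = 0.0138/0.0170 = 0.813.

81.3%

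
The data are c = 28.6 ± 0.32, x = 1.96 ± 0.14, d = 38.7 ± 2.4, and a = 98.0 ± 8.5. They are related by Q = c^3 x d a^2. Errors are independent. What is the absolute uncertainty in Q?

3.42e+09

Q is a product of powers, so relative uncertainties combine in quadrature:
  (3·δc/c)² = (3×0.0112)² = 0.00113;  (1·δx/x)² = (1×0.0714)² = 0.00510;  (1·δd/d)² = (1×0.0620)² = 0.00385;  (2·δa/a)² = (2×0.0867)² = 0.0301
δQ/Q = √(0.0402) = 0.200
Q = 1.7e+10, so δQ = 0.200 × 1.7e+10 = 3.42e+09.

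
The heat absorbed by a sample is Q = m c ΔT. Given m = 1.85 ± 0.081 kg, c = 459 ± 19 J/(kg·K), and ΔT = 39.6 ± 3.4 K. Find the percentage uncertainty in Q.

For a monomial Q ∝ m, c, ΔT, fractional errors add in quadrature:
  (1·δm/m)² = (1×0.0438)² = 0.00192;  (1·δc/c)² = (1×0.0414)² = 0.00171;  (1·δΔT/ΔT)² = (1×0.0859)² = 0.00737
δQ/Q = √(0.0110) = 0.105

10.5%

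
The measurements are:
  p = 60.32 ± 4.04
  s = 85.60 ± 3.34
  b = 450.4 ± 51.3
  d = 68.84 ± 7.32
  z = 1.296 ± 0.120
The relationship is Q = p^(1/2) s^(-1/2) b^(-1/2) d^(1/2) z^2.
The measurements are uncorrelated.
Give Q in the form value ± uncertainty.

0.5512 ± 0.113

Products/powers → add relative errors in quadrature, weighted by exponent:
  (½·δp/p)² = (0.5×0.0670)² = 0.00112;  (−½·δs/s)² = (-0.5×0.0390)² = 0.000381;  (−½·δb/b)² = (-0.5×0.114)² = 0.00324;  (½·δd/d)² = (0.5×0.106)² = 0.00283;  (2·δz/z)² = (2×0.0926)² = 0.0343
δQ/Q = √(0.0419) = 0.205
Q = 0.5512, so δQ = 0.205 × 0.5512 = 0.113.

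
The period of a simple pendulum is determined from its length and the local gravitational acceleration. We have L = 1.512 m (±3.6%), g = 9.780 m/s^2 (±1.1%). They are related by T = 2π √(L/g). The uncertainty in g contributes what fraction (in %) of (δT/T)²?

(δT/T)² = (½·δL/L)² + (−½·δg/g)²
  L term: (0.5×0.0360)² = 0.000324
  g term: (-0.5×0.0110)² = 3.03e-05
Total = 0.000354. Share from g = 3.03e-05/0.000354 = 0.0854.

8.54%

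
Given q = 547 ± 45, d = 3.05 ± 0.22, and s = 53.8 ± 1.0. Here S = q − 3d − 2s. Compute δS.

45.0

For a sum/difference, combine absolute errors in quadrature:
  (δq)² = 2020;  (3·δd)² = 0.436;  (2·δs)² = 4.00
δS = √(2030) = 45.0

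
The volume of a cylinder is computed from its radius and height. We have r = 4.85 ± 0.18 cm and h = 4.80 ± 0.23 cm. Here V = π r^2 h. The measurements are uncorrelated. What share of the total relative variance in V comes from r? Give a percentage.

70.6%

(δV/V)² = (2·δr/r)² + (1·δh/h)²
  r term: (2×0.0371)² = 0.00551
  h term: (1×0.0479)² = 0.00230
Total = 0.00781. Share from r = 0.00551/0.00781 = 0.706.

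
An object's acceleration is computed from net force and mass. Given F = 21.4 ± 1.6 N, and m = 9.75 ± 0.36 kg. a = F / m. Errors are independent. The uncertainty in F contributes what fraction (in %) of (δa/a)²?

80.4%

(δa/a)² = (1·δF/F)² + (-1·δm/m)²
  F term: (1×0.0748)² = 0.00559
  m term: (-1×0.0369)² = 0.00136
Total = 0.00695. Share from F = 0.00559/0.00695 = 0.804.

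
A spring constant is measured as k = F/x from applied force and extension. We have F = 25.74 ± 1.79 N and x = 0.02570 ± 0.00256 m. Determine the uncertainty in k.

Since k is a product/quotient, work with relative uncertainties:
  (1·δF/F)² = (1×0.0695)² = 0.00484;  (-1·δx/x)² = (-1×0.0996)² = 0.00992
δk/k = √(0.0148) = 0.121
k = 1002 N/m, so δk = 0.121 × 1002 = 122 N/m.

122 N/m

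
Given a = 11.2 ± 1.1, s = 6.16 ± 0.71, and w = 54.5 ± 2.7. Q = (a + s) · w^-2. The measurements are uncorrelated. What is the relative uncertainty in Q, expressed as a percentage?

Let u = a + s = 17.4. δu = √(δa² + δs²) = √(1.21 + 0.504) = 1.31, so δu/u = 0.0754.
Q is then a monomial in u, w:
δQ/Q = √((δu/u)² + (-2·δw/w)²) = √(0.00569 + 0.00982) = 0.125

12.5%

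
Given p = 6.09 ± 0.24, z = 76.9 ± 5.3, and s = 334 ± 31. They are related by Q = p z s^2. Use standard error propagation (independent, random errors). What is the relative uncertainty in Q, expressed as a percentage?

20.2%

Since Q is a product/quotient, work with relative uncertainties:
  (1·δp/p)² = (1×0.0394)² = 0.00155;  (1·δz/z)² = (1×0.0689)² = 0.00475;  (2·δs/s)² = (2×0.0928)² = 0.0345
δQ/Q = √(0.0408) = 0.202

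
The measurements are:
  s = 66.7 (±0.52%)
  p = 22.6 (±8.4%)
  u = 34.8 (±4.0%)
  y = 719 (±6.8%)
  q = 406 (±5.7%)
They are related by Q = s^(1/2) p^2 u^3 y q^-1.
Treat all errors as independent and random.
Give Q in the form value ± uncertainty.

(3.11 ± 0.700) × 10^8

Each factor contributes (exponent × relative error)² to (δQ/Q)²:
  (½·δs/s)² = (0.5×0.00520)² = 6.76e-06;  (2·δp/p)² = (2×0.0840)² = 0.0282;  (3·δu/u)² = (3×0.0400)² = 0.0144;  (1·δy/y)² = (1×0.0680)² = 0.00462;  (-1·δq/q)² = (-1×0.0570)² = 0.00325
δQ/Q = √(0.0505) = 0.225
Q = 3.11e+08, so δQ = 0.225 × 3.11e+08 = 7e+07.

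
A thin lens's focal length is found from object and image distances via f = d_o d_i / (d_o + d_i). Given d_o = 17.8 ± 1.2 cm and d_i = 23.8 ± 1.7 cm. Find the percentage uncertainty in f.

∂f/∂d_o = (d_i/(d_o+d_i))² = 0.327;  ∂f/∂d_i = (d_o/(d_o+d_i))² = 0.183
δf = √((∂f/∂d_o · δd_o)² + (∂f/∂d_i · δd_i)²) = √(0.154 + 0.0969) = 0.501 cm
f = 10.2 cm, so δf/f = 0.501/10.2 = 0.0492.

4.92%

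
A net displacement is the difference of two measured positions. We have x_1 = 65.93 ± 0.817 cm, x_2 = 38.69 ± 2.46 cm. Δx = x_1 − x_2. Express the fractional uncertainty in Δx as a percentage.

9.52%

Δx is a linear combination, so absolute uncertainties add in quadrature:
  (δx_1)² = 0.667;  (δx_2)² = 6.05
δΔx = √(6.72) = 2.59 cm
Δx = 27.24 cm, so δΔx/Δx = 2.59/27.24 = 0.0952.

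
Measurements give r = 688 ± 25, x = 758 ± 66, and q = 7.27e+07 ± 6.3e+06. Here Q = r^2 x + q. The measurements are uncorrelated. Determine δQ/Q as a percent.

Let p = r^2·x = 3.59e+08. δp/p = √((2·δr/r)² + (1·δx/x)²) = √(0.00528 + 0.00758) = 0.113, so δp = 4.07e+07.
Q = p + q: δQ = √(δp² + δq²) = √(1.66e+15 + 3.97e+13) = 4.12e+07
Q = 4.31e+08, so δQ/Q = 4.12e+07/4.31e+08 = 0.0954.

9.54%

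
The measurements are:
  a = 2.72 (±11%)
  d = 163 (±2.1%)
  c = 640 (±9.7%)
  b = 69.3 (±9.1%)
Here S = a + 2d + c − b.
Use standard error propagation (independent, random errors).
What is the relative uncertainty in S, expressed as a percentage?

Absolute uncertainties add in quadrature for a linear combination:
  (δa)² = 0.0895;  (2·δd)² = 46.9;  (δc)² = 3850;  (δb)² = 39.8
δS = √(3940) = 62.8
S = 899, so δS/S = 62.8/899 = 0.0698.

6.98%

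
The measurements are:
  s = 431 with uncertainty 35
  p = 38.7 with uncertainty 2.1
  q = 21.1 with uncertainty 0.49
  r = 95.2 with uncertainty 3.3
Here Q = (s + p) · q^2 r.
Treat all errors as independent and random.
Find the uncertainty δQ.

Let u = s + p = 470. δu = √(δs² + δp²) = √(1220 + 4.41) = 35.1, so δu/u = 0.0746.
Q is then a monomial in u, q, r:
δQ/Q = √((δu/u)² + (2·δq/q)² + (1·δr/r)²) = √(0.00557 + 0.00216 + 0.00120) = 0.0945
Q = 1.99e+07, so δQ = 0.0945 × 1.99e+07 = 1.88e+06.

1.88e+06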